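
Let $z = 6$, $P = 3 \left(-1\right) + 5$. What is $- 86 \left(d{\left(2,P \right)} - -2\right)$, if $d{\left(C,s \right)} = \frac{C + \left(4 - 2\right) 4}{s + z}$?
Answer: $- \frac{559}{2} \approx -279.5$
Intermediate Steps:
$P = 2$ ($P = -3 + 5 = 2$)
$d{\left(C,s \right)} = \frac{8 + C}{6 + s}$ ($d{\left(C,s \right)} = \frac{C + \left(4 - 2\right) 4}{s + 6} = \frac{C + 2 \cdot 4}{6 + s} = \frac{C + 8}{6 + s} = \frac{8 + C}{6 + s}$)
$- 86 \left(d{\left(2,P \right)} - -2\right) = - 86 \left(\frac{8 + 2}{6 + 2} - -2\right) = - 86 \left(\frac{1}{8} \cdot 10 + 2\right) = - 86 \left(\frac{5}{4} + 2\right) = \left(-86\right) \frac{13}{4} = - \frac{559}{2}$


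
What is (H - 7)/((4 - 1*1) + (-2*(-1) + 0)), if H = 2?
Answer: -1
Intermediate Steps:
(H - 7)/((4 - 1*1) + (-2*(-1) + 0)) = (2 - 7)/((4 - 1*1) + (-2*(-1) + 0)) = -5/((4 - 1) + (2 + 0)) = -5/(3 + 2) = -5/5 = (⅕)*(-5) = -1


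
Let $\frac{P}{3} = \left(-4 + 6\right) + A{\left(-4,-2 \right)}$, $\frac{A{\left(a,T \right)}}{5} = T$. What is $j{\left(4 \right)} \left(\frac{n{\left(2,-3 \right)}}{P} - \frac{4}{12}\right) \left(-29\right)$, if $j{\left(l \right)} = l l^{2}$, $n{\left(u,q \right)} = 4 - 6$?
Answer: $464$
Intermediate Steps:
$n{\left(u,q \right)} = -2$ ($n{\left(u,q \right)} = 4 - 6 = -2$)
$j{\left(l \right)} = l^{3}$
$A{\left(a,T \right)} = 5 T$
$P = -24$ ($P = 3 \left(\left(-4 + 6\right) + 5 \left(-2\right)\right) = 3 \left(2 - 10\right) = 3 \left(-8\right) = -24$)
$j{\left(4 \right)} \left(\frac{n{\left(2,-3 \right)}}{P} - \frac{4}{12}\right) \left(-29\right) = 4^{3} \left(- \frac{2}{-24} - \frac{4}{12}\right) \left(-29\right) = 64 \left(\left(-2\right) \left(- \frac{1}{24}\right) - \frac{1}{3}\right) \left(-29\right) = 64 \left(\frac{1}{12} - \frac{1}{3}\right) \left(-29\right) = 64 \left(- \frac{1}{4}\right) \left(-29\right) = \left(-16\right) \left(-29\right) = 464$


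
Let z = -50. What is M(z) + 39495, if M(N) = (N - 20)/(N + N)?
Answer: 394957/10 ≈ 39496.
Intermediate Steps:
M(N) = (-20 + N)/(2*N) (M(N) = (-20 + N)/((2*N)) = (-20 + N)*(1/(2*N)) = (-20 + N)/(2*N))
M(z) + 39495 = (1/2)*(-20 - 50)/(-50) + 39495 = (1/2)*(-1/50)*(-70) + 39495 = 7/10 + 39495 = 394957/10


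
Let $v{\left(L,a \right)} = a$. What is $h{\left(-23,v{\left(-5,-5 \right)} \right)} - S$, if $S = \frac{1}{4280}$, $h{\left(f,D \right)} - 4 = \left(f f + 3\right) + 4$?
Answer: $\frac{2311199}{4280} \approx 540.0$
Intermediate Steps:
$h{\left(f,D \right)} = 11 + f^{2}$ ($h{\left(f,D \right)} = 4 + \left(\left(f f + 3\right) + 4\right) = 4 + \left(\left(f^{2} + 3\right) + 4\right) = 4 + \left(\left(3 + f^{2}\right) + 4\right) = 4 + \left(7 + f^{2}\right) = 11 + f^{2}$)
$S = \frac{1}{4280} \approx 0.00023364$
$h{\left(-23,v{\left(-5,-5 \right)} \right)} - S = \left(11 + \left(-23\right)^{2}\right) - \frac{1}{4280} = \left(11 + 529\right) - \frac{1}{4280} = 540 - \frac{1}{4280} = \frac{2311199}{4280}$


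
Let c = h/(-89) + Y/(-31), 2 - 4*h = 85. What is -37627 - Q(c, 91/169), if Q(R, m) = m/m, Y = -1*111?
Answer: -37628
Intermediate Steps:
h = -83/4 (h = ½ - ¼*85 = ½ - 85/4 = -83/4 ≈ -20.750)
Y = -111
c = 42089/11036 (c = -83/4/(-89) - 111/(-31) = -83/4*(-1/89) - 111*(-1/31) = 83/356 + 111/31 = 42089/11036 ≈ 3.8138)
Q(R, m) = 1
-37627 - Q(c, 91/169) = -37627 - 1*1 = -37627 - 1 = -37628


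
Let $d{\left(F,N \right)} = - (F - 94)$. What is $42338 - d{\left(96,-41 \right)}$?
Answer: $42340$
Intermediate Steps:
$d{\left(F,N \right)} = 94 - F$ ($d{\left(F,N \right)} = - (F - 94) = - (-94 + F) = 94 - F$)
$42338 - d{\left(96,-41 \right)} = 42338 - \left(94 - 96\right) = 42338 - -2 = 42338 + 2 = 42340$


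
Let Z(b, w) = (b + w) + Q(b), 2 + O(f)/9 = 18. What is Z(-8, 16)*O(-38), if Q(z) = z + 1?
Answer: 144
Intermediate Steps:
O(f) = 144 (O(f) = -18 + 9*18 = -18 + 162 = 144)
Q(z) = 1 + z
Z(b, w) = 1 + w + 2*b (Z(b, w) = (b + w) + (1 + b) = 1 + w + 2*b)
Z(-8, 16)*O(-38) = (1 + 16 + 2*(-8))*144 = (1 + 16 - 16)*144 = 1*144 = 144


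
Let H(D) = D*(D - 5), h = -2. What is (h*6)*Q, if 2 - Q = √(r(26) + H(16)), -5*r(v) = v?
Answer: -24 + 12*√4270/5 ≈ 132.83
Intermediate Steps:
r(v) = -v/5
H(D) = D*(-5 + D)
Q = 2 - √4270/5 (Q = 2 - √(-⅕*26 + 16*(-5 + 16)) = 2 - √(-26/5 + 16*11) = 2 - √(-26/5 + 176) = 2 - √(854/5) = 2 - √4270/5 ≈ -11.069)
(h*6)*Q = (-2*6)*(2 - √4270/5) = -12*(2 - √4270/5) = -24 + 12*√4270/5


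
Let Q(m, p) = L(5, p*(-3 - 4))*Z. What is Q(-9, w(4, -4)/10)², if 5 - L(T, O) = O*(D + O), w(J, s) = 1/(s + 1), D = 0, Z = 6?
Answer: 19811401/22500 ≈ 880.51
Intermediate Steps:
w(J, s) = 1/(1 + s)
L(T, O) = 5 - O² (L(T, O) = 5 - O*(0 + O) = 5 - O*O = 5 - O²)
Q(m, p) = 30 - 294*p² (Q(m, p) = (5 - (p*(-3 - 4))²)*6 = (5 - (p*(-7))²)*6 = (5 - (-7*p)²)*6 = (5 - 49*p²)*6 = 30 - 294*p²)
Q(-9, w(4, -4)/10)² = (30 - 294*1/(100*(1 - 4)²))² = (30 - 294*((⅒)/(-3))²)² = (30 - 294*(-⅓*⅒)²)² = (30 - 294*(-1/30)²)² = (30 - 294*1/900)² = (30 - 49/150)² = (4451/150)² = 19811401/22500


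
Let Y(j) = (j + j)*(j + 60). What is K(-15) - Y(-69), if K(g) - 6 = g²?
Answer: -1011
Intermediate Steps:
Y(j) = 2*j*(60 + j) (Y(j) = (2*j)*(60 + j) = 2*j*(60 + j))
K(g) = 6 + g²
K(-15) - Y(-69) = (6 + (-15)²) - 2*(-69)*(60 - 69) = (6 + 225) - 2*(-69)*(-9) = 231 - 1*1242 = 231 - 1242 = -1011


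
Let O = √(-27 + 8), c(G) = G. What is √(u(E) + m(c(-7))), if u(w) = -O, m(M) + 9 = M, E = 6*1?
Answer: √(-16 - I*√19) ≈ 0.53996 - 4.0363*I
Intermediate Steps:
O = I*√19 (O = √(-19) = I*√19 ≈ 4.3589*I)
E = 6
m(M) = -9 + M
u(w) = -I*√19
√(u(E) + m(c(-7))) = √(-I*√19 + (-9 - 7)) = √(-I*√19 - 16) = √(-16 - I*√19)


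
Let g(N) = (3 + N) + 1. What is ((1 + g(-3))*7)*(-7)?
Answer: -98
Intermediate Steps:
g(N) = 4 + N
((1 + g(-3))*7)*(-7) = ((1 + (4 - 3))*7)*(-7) = ((1 + 1)*7)*(-7) = (2*7)*(-7) = 14*(-7) = -98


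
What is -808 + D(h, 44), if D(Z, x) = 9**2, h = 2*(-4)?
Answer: -727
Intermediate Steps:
h = -8
D(Z, x) = 81
-808 + D(h, 44) = -808 + 81 = -727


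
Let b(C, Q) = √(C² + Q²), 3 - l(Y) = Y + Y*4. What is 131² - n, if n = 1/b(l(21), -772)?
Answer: 17161 - √151597/303194 ≈ 17161.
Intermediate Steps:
l(Y) = 3 - 5*Y (l(Y) = 3 - (Y + Y*4) = 3 - (Y + 4*Y) = 3 - 5*Y)
n = √151597/303194 (n = 1/(√((3 - 5*21)² + (-772)²)) = 1/(√((3 - 105)² + 595984)) = 1/(√((-102)² + 595984)) = 1/(√(10404 + 595984)) = 1/(√606388) = 1/(2*√151597) = √151597/303194 ≈ 0.0012842)
131² - n = 131² - √151597/303194 = 17161 - √151597/303194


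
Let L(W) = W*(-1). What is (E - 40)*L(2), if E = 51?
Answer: -22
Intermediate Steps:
L(W) = -W
(E - 40)*L(2) = (51 - 40)*(-1*2) = 11*(-2) = -22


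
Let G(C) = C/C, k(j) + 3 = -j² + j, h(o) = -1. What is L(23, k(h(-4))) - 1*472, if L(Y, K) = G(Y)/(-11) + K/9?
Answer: -46792/99 ≈ -472.65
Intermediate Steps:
k(j) = -3 + j - j² (k(j) = -3 + (-j² + j) = -3 + (j - j²) = -3 + j - j²)
G(C) = 1
L(Y, K) = -1/11 + K/9 (L(Y, K) = 1/(-11) + K/9 = 1*(-1/11) + K*(⅑) = -1/11 + K/9)
L(23, k(h(-4))) - 1*472 = (-1/11 + (-3 - 1 - 1*(-1)²)/9) - 1*472 = (-1/11 + (-3 - 1 - 1*1)/9) - 472 = (-1/11 + (-3 - 1 - 1)/9) - 472 = (-1/11 + (⅑)*(-5)) - 472 = (-1/11 - 5/9) - 472 = -64/99 - 472 = -46792/99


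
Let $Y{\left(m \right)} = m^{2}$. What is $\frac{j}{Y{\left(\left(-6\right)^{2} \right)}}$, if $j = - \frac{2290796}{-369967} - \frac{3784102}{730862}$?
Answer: $\frac{15236826751}{19468427151888} \approx 0.00078264$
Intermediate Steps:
$j = \frac{137131440759}{135197410777}$ ($j = \left(-2290796\right) \left(- \frac{1}{369967}\right) - \frac{1892051}{365431} = \frac{2290796}{369967} - \frac{1892051}{365431} = \frac{137131440759}{135197410777} \approx 1.0143$)
$\frac{j}{Y{\left(\left(-6\right)^{2} \right)}} = \frac{137131440759}{135197410777 \left(\left(-6\right)^{2}\right)^{2}} = \frac{137131440759}{135197410777 \cdot 36^{2}} = \frac{137131440759}{135197410777 \cdot 1296} = \frac{137131440759}{135197410777} \cdot \frac{1}{1296} = \frac{15236826751}{19468427151888}$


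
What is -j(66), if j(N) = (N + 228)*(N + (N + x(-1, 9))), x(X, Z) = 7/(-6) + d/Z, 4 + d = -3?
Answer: -114709/3 ≈ -38236.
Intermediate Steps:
d = -7 (d = -4 - 3 = -7)
x(X, Z) = -7/6 - 7/Z (x(X, Z) = 7/(-6) - 7/Z = 7*(-⅙) - 7/Z = -7/6 - 7/Z)
j(N) = (228 + N)*(-35/18 + 2*N) (j(N) = (N + 228)*(N + (N + (-7/6 - 7/9))) = (228 + N)*(N + (N + (-7/6 - 7*⅑))) = (228 + N)*(N + (N + (-7/6 - 7/9))) = (228 + N)*(N + (N - 35/18)) = (228 + N)*(N + (-35/18 + N)) = (228 + N)*(-35/18 + 2*N))
-j(66) = -(-1330/3 + 2*66² + (8173/18)*66) = -(-1330/3 + 2*4356 + 89903/3) = -(-1330/3 + 8712 + 89903/3) = -1*114709/3 = -114709/3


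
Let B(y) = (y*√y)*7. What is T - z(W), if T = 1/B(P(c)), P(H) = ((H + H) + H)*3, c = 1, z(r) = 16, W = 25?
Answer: -3023/189 ≈ -15.995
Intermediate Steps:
P(H) = 9*H (P(H) = (2*H + H)*3 = (3*H)*3 = 9*H)
B(y) = 7*y^(3/2) (B(y) = y^(3/2)*7 = 7*y^(3/2))
T = 1/189 (T = 1/(7*(9*1)^(3/2)) = 1/(7*9^(3/2)) = 1/(7*27) = 1/189 ≈ 0.0052910)
T - z(W) = 1/189 - 1*16 = 1/189 - 16 = -3023/189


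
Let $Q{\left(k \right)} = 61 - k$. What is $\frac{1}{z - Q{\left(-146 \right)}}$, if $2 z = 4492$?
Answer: $\frac{1}{2039} \approx 0.00049044$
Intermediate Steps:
$z = 2246$ ($z = \frac{1}{2} \cdot 4492 = 2246$)
$\frac{1}{z - Q{\left(-146 \right)}} = \frac{1}{2246 - \left(61 - -146\right)} = \frac{1}{2246 - \left(61 + 146\right)} = \frac{1}{2246 - 207} = \frac{1}{2039}$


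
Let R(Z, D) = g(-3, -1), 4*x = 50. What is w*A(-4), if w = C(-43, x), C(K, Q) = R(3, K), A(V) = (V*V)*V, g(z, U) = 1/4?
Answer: -16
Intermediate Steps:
x = 25/2 (x = (¼)*50 = 25/2 ≈ 12.500)
g(z, U) = ¼
R(Z, D) = ¼
A(V) = V³ (A(V) = V²*V = V³)
C(K, Q) = ¼
w = ¼ ≈ 0.25000
w*A(-4) = (¼)*(-4)³ = (¼)*(-64) = -16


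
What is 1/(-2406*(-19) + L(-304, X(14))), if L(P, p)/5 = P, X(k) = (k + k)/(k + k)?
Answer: 1/44194 ≈ 2.2628e-5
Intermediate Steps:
X(k) = 1 (X(k) = (2*k)/((2*k)) = (2*k)*(1/(2*k)) = 1)
L(P, p) = 5*P
1/(-2406*(-19) + L(-304, X(14))) = 1/(-2406*(-19) + 5*(-304)) = 1/(45714 - 1520) = 1/44194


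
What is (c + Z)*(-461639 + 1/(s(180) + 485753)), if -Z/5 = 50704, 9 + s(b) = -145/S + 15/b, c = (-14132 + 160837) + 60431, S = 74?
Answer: 4618058468187627632/215669503 ≈ 2.1413e+10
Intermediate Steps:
c = 207136 (c = 146705 + 60431 = 207136)
s(b) = -811/74 + 15/b (s(b) = -9 + (-145/74 + 15/b) = -811/74 + 15/b)
Z = -253520 (Z = -5*50704 = -253520)
(c + Z)*(-461639 + 1/(s(180) + 485753)) = (207136 - 253520)*(-461639 + 1/((-811/74 + 15/180) + 485753)) = -46384*(-461639 + 1/((-811/74 + 15*(1/180)) + 485753)) = -46384*(-461639 + 1/((-811/74 + 1/12) + 485753)) = -46384*(-461639 + 1/(-4829/444 + 485753)) = -46384*(-461639 + 1/(215669503/444)) = -46384*(-461639 + 444/215669503) = -46384*(-99561453694973/215669503) = 4618058468187627632/215669503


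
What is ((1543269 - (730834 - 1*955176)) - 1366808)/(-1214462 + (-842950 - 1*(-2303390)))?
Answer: 400803/245978 ≈ 1.6294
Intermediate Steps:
((1543269 - (730834 - 1*955176)) - 1366808)/(-1214462 + (-842950 - 1*(-2303390))) = ((1543269 - (730834 - 955176)) - 1366808)/(-1214462 + (-842950 + 2303390)) = ((1543269 - 1*(-224342)) - 1366808)/(-1214462 + 1460440) = ((1543269 + 224342) - 1366808)/245978 = (1767611 - 1366808)*(1/245978) = 400803*(1/245978) = 400803/245978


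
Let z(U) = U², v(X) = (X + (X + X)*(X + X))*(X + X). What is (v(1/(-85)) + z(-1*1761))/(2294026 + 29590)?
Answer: 1904475934287/1426990676000 ≈ 1.3346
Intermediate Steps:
v(X) = 2*X*(X + 4*X²) (v(X) = (X + (2*X)*(2*X))*(2*X) = (X + 4*X²)*(2*X) = 2*X*(X + 4*X²))
(v(1/(-85)) + z(-1*1761))/(2294026 + 29590) = ((1/(-85))²*(2 + 8/(-85)) + (-1*1761)²)/(2294026 + 29590) = ((-1/85)²*(2 + 8*(-1/85)) + (-1761)²)/2323616 = ((2 - 8/85)/7225 + 3101121)*(1/2323616) = ((1/7225)*(162/85) + 3101121)*(1/2323616) = (162/614125 + 3101121)*(1/2323616) = (1904475934287/614125)*(1/2323616) = 1904475934287/1426990676000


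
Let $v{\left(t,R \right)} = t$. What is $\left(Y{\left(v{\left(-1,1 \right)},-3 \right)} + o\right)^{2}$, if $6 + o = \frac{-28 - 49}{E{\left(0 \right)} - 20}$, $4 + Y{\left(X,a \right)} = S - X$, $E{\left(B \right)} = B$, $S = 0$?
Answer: $\frac{10609}{400} \approx 26.522$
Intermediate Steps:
$Y{\left(X,a \right)} = -4 - X$ ($Y{\left(X,a \right)} = -4 + \left(0 - X\right) = -4 - X$)
$o = - \frac{43}{20}$ ($o = -6 + \frac{-28 - 49}{0 - 20} = -6 - \frac{77}{-20} = -6 - - \frac{77}{20} = -6 + \frac{77}{20} = - \frac{43}{20} \approx -2.15$)
$\left(Y{\left(v{\left(-1,1 \right)},-3 \right)} + o\right)^{2} = \left(\left(-4 - -1\right) - \frac{43}{20}\right)^{2} = \left(\left(-4 + 1\right) - \frac{43}{20}\right)^{2} = \left(-3 - \frac{43}{20}\right)^{2} = \left(- \frac{103}{20}\right)^{2} = \frac{10609}{400}$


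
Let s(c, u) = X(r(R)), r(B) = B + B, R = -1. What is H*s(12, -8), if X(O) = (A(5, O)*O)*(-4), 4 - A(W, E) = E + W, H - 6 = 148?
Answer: 1232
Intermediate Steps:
H = 154 (H = 6 + 148 = 154)
A(W, E) = 4 - E - W (A(W, E) = 4 - (E + W) = 4 + (-E - W) = 4 - E - W)
r(B) = 2*B
X(O) = -4*O*(-1 - O) (X(O) = ((4 - O - 1*5)*O)*(-4) = ((4 - O - 5)*O)*(-4) = ((-1 - O)*O)*(-4) = (O*(-1 - O))*(-4) = -4*O*(-1 - O))
s(c, u) = 8 (s(c, u) = 4*(2*(-1))*(1 + 2*(-1)) = 4*(-2)*(1 - 2) = 4*(-2)*(-1) = 8)
H*s(12, -8) = 154*8 = 1232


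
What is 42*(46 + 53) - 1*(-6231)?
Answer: 10389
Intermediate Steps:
42*(46 + 53) - 1*(-6231) = 42*99 + 6231 = 4158 + 6231 = 10389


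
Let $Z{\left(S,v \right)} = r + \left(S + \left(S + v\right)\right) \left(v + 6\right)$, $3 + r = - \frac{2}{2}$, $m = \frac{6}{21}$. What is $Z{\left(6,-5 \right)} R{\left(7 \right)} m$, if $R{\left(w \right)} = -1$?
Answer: $- \frac{6}{7} \approx -0.85714$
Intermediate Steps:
$m = \frac{2}{7}$ ($m = 6 \cdot \frac{1}{21} = \frac{2}{7} \approx 0.28571$)
$r = -4$ ($r = -3 - \frac{2}{2} = -3 - 1 = -4$)
$Z{\left(S,v \right)} = -4 + \left(6 + v\right) \left(v + 2 S\right)$ ($Z{\left(S,v \right)} = -4 + \left(S + \left(S + v\right)\right) \left(v + 6\right) = -4 + \left(v + 2 S\right) \left(6 + v\right) = -4 + \left(6 + v\right) \left(v + 2 S\right)$)
$Z{\left(6,-5 \right)} R{\left(7 \right)} m = \left(-4 + \left(-5\right)^{2} + 6 \left(-5\right) + 12 \cdot 6 + 2 \cdot 6 \left(-5\right)\right) \left(-1\right) \frac{2}{7} = \left(-4 + 25 - 30 + 72 - 60\right) \left(-1\right) \frac{2}{7} = 3 \left(-1\right) \frac{2}{7} = \left(-3\right) \frac{2}{7} = - \frac{6}{7}$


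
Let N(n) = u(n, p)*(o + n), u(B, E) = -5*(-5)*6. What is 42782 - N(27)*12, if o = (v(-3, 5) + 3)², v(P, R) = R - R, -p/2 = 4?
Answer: -22018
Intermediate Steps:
p = -8 (p = -2*4 = -8)
v(P, R) = 0
u(B, E) = 150 (u(B, E) = 25*6 = 150)
o = 9 (o = (0 + 3)² = 3² = 9)
N(n) = 1350 + 150*n (N(n) = 150*(9 + n) = 1350 + 150*n)
42782 - N(27)*12 = 42782 - (1350 + 150*27)*12 = 42782 - (1350 + 4050)*12 = 42782 - 5400*12 = 42782 - 1*64800 = 42782 - 64800 = -22018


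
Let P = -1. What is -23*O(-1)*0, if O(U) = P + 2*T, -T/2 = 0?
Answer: 0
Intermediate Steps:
T = 0 (T = -2*0 = 0)
O(U) = -1 (O(U) = -1 + 2*0 = -1 + 0 = -1)
-23*O(-1)*0 = -23*(-1)*0 = 23*0 = 0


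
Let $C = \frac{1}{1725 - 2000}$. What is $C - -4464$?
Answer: $\frac{1227599}{275} \approx 4464.0$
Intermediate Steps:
$C = - \frac{1}{275}$ ($C = \frac{1}{-275} = - \frac{1}{275} \approx -0.0036364$)
$C - -4464 = - \frac{1}{275} - -4464 = - \frac{1}{275} + 4464 = \frac{1227599}{275}$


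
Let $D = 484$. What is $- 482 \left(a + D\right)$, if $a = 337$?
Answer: $-395722$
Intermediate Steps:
$- 482 \left(a + D\right) = - 482 \left(337 + 484\right) = \left(-482\right) 821 = -395722$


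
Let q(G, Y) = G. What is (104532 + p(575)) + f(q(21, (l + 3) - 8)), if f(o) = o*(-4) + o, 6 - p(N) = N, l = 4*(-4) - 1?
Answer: 103900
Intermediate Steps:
l = -17 (l = -16 - 1 = -17)
p(N) = 6 - N
f(o) = -3*o (f(o) = -4*o + o = -3*o)
(104532 + p(575)) + f(q(21, (l + 3) - 8)) = (104532 + (6 - 1*575)) - 3*21 = (104532 + (6 - 575)) - 63 = (104532 - 569) - 63 = 103963 - 63 = 103900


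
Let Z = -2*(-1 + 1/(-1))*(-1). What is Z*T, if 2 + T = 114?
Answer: -448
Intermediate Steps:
T = 112 (T = -2 + 114 = 112)
Z = -4 (Z = -2*(-1 - 1)*(-1) = -2*(-2)*(-1) = 4*(-1) = -4)
Z*T = -4*112 = -448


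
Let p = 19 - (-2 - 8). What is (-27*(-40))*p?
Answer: 31320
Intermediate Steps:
p = 29 (p = 19 - 1*(-10) = 19 + 10 = 29)
(-27*(-40))*p = -27*(-40)*29 = 1080*29 = 31320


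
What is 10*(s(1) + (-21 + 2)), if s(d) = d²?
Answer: -180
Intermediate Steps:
10*(s(1) + (-21 + 2)) = 10*(1² + (-21 + 2)) = 10*(1 - 19) = 10*(-18) = -180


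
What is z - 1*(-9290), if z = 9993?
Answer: 19283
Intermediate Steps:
z - 1*(-9290) = 9993 - 1*(-9290) = 9993 + 9290 = 19283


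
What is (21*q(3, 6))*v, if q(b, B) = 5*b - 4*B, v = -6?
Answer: 1134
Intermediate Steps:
q(b, B) = -4*B + 5*b
(21*q(3, 6))*v = (21*(-4*6 + 5*3))*(-6) = (21*(-24 + 15))*(-6) = (21*(-9))*(-6) = -189*(-6) = 1134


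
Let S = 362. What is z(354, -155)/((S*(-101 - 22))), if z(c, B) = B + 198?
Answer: -43/44526 ≈ -0.00096573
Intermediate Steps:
z(c, B) = 198 + B
z(354, -155)/((S*(-101 - 22))) = (198 - 155)/((362*(-101 - 22))) = 43/((362*(-123))) = 43/(-44526) = 43*(-1/44526) = -43/44526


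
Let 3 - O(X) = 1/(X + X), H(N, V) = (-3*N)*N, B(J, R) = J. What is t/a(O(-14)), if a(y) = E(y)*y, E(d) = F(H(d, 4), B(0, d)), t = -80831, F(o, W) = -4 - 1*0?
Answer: 565817/85 ≈ 6656.7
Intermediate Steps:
H(N, V) = -3*N²
O(X) = 3 - 1/(2*X) (O(X) = 3 - 1/(X + X) = 3 - 1/(2*X))
F(o, W) = -4 (F(o, W) = -4 + 0 = -4)
E(d) = -4
a(y) = -4*y
t/a(O(-14)) = -80831*(-1/(4*(3 - ½/(-14)))) = -80831*(-1/(4*(3 - ½*(-1/14)))) = -80831*(-1/(4*(3 + 1/28))) = -80831/((-4*85/28)) = -80831/(-85/7) = -80831*(-7/85) = 565817/85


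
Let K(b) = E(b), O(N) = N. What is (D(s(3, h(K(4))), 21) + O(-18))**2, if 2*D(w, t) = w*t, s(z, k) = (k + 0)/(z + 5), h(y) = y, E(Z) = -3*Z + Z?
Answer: 3249/4 ≈ 812.25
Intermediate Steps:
E(Z) = -2*Z
K(b) = -2*b
s(z, k) = k/(5 + z)
D(w, t) = t*w/2 (D(w, t) = (w*t)/2 = (t*w)/2 = t*w/2)
(D(s(3, h(K(4))), 21) + O(-18))**2 = ((1/2)*21*((-2*4)/(5 + 3)) - 18)**2 = ((1/2)*21*(-8/8) - 18)**2 = ((1/2)*21*(-8*1/8) - 18)**2 = ((1/2)*21*(-1) - 18)**2 = (-21/2 - 18)**2 = (-57/2)**2 = 3249/4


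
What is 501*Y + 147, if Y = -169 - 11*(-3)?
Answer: -67989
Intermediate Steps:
Y = -136 (Y = -169 + 33 = -136)
501*Y + 147 = 501*(-136) + 147 = -68136 + 147 = -67989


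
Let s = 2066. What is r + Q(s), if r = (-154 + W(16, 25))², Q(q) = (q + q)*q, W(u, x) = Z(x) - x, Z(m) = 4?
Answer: 8567337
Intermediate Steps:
W(u, x) = 4 - x
Q(q) = 2*q² (Q(q) = (2*q)*q = 2*q²)
r = 30625 (r = (-154 + (4 - 1*25))² = (-154 + (4 - 25))² = (-154 - 21)² = (-175)² = 30625)
r + Q(s) = 30625 + 2*2066² = 30625 + 2*4268356 = 30625 + 8536712 = 8567337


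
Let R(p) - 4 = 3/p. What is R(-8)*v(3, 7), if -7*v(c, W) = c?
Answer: -87/56 ≈ -1.5536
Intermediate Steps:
R(p) = 4 + 3/p
v(c, W) = -c/7
R(-8)*v(3, 7) = (4 + 3/(-8))*(-⅐*3) = (4 + 3*(-⅛))*(-3/7) = (4 - 3/8)*(-3/7) = (29/8)*(-3/7) = -87/56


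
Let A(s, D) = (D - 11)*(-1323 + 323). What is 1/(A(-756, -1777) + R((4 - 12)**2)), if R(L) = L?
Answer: 1/1788064 ≈ 5.5926e-7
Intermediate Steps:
A(s, D) = 11000 - 1000*D (A(s, D) = (-11 + D)*(-1000) = 11000 - 1000*D)
1/(A(-756, -1777) + R((4 - 12)**2)) = 1/((11000 - 1000*(-1777)) + (4 - 12)**2) = 1/((11000 + 1777000) + (-8)**2) = 1/(1788000 + 64) = 1/1788064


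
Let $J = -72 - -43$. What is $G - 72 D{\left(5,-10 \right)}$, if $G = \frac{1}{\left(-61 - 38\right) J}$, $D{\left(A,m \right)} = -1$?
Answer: $\frac{206713}{2871} \approx 72.0$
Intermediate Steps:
$J = -29$ ($J = -72 + 43 = -29$)
$G = \frac{1}{2871}$ ($G = \frac{1}{\left(-61 - 38\right) \left(-29\right)} = \frac{1}{-99} \left(- \frac{1}{29}\right) = \left(- \frac{1}{99}\right) \left(- \frac{1}{29}\right) = \frac{1}{2871} \approx 0.00034831$)
$G - 72 D{\left(5,-10 \right)} = \frac{1}{2871} - -72 = \frac{1}{2871} + 72 = \frac{206713}{2871}$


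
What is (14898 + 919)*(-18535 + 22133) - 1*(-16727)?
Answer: 56926293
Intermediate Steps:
(14898 + 919)*(-18535 + 22133) - 1*(-16727) = 15817*3598 + 16727 = 56909566 + 16727 = 56926293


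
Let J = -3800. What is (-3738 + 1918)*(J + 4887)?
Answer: -1978340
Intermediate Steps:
(-3738 + 1918)*(J + 4887) = (-3738 + 1918)*(-3800 + 4887) = -1820*1087 = -1978340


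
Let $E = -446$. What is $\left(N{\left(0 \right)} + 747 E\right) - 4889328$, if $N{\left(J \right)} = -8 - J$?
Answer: $-5222498$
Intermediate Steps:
$\left(N{\left(0 \right)} + 747 E\right) - 4889328 = \left(\left(-8 - 0\right) + 747 \left(-446\right)\right) - 4889328 = \left(\left(-8 + 0\right) - 333162\right) - 4889328 = \left(-8 - 333162\right) - 4889328 = -333170 - 4889328 = -5222498$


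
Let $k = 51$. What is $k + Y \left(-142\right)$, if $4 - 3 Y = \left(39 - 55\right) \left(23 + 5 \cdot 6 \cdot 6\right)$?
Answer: $-153877$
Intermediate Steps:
$Y = 1084$ ($Y = \frac{4}{3} - \frac{\left(39 - 55\right) \left(23 + 5 \cdot 6 \cdot 6\right)}{3} = \frac{4}{3} - \frac{\left(-16\right) \left(23 + 30 \cdot 6\right)}{3} = \frac{4}{3} - \frac{\left(-16\right) \left(23 + 180\right)}{3} = \frac{4}{3} - \frac{\left(-16\right) 203}{3} = \frac{4}{3} - - \frac{3248}{3} = \frac{4}{3} + \frac{3248}{3} = 1084$)
$k + Y \left(-142\right) = 51 + 1084 \left(-142\right) = 51 - 153928 = -153877$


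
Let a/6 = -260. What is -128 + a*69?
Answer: -107768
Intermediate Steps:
a = -1560 (a = 6*(-260) = -1560)
-128 + a*69 = -128 - 1560*69 = -128 - 107640 = -107768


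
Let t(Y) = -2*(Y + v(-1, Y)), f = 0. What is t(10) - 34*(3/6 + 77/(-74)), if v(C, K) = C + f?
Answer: 14/37 ≈ 0.37838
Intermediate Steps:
v(C, K) = C (v(C, K) = C + 0 = C)
t(Y) = 2 - 2*Y (t(Y) = -2*(Y - 1) = -2*(-1 + Y) = 2 - 2*Y)
t(10) - 34*(3/6 + 77/(-74)) = (2 - 2*10) - 34*(3/6 + 77/(-74)) = (2 - 20) - 34*(3*(⅙) + 77*(-1/74)) = -18 - 34*(½ - 77/74) = -18 - 34*(-20/37) = -18 + 680/37 = 14/37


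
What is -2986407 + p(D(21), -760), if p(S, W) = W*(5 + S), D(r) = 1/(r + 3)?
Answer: -8970716/3 ≈ -2.9902e+6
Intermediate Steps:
D(r) = 1/(3 + r)
-2986407 + p(D(21), -760) = -2986407 - 760*(5 + 1/(3 + 21)) = -2986407 - 760*(5 + 1/24) = -2986407 - 760*121/24 = -2986407 - 11495/3 = -8970716/3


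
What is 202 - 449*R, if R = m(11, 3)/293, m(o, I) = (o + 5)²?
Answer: -55758/293 ≈ -190.30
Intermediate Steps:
m(o, I) = (5 + o)²
R = 256/293 (R = (5 + 11)²/293 = 16²*(1/293) = 256*(1/293) = 256/293 ≈ 0.87372)
202 - 449*R = 202 - 449*256/293 = 202 - 114944/293 = -55758/293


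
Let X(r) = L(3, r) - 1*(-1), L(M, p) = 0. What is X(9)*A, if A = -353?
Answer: -353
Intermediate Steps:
X(r) = 1 (X(r) = 0 - 1*(-1) = 0 + 1 = 1)
X(9)*A = 1*(-353) = -353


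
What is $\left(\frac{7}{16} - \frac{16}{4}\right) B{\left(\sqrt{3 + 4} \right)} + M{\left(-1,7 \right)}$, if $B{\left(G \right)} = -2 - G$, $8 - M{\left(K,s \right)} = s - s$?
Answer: $\frac{121}{8} + \frac{57 \sqrt{7}}{16} \approx 24.55$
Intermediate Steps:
$M{\left(K,s \right)} = 8$ ($M{\left(K,s \right)} = 8 - \left(s - s\right) = 8 - 0 = 8 + 0 = 8$)
$\left(\frac{7}{16} - \frac{16}{4}\right) B{\left(\sqrt{3 + 4} \right)} + M{\left(-1,7 \right)} = \left(\frac{7}{16} - \frac{16}{4}\right) \left(-2 - \sqrt{3 + 4}\right) + 8 = \left(7 \cdot \frac{1}{16} - 4\right) \left(-2 - \sqrt{7}\right) + 8 = \left(\frac{7}{16} - 4\right) \left(-2 - \sqrt{7}\right) + 8 = - \frac{57 \left(-2 - \sqrt{7}\right)}{16} + 8 = \left(\frac{57}{8} + \frac{57 \sqrt{7}}{16}\right) + 8 = \frac{121}{8} + \frac{57 \sqrt{7}}{16}$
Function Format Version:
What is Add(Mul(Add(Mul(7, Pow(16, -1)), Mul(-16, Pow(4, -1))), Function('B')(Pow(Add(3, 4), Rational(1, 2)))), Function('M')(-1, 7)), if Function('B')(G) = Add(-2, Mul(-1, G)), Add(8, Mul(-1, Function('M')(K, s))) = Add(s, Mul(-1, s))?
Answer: Add(Rational(121, 8), Mul(Rational(57, 16), Pow(7, Rational(1, 2)))) ≈ 24.550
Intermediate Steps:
Function('M')(K, s) = 8 (Function('M')(K, s) = Add(8, Mul(-1, Add(s, Mul(-1, s)))) = Add(8, Mul(-1, 0)) = Add(8, 0) = 8)
Add(Mul(Add(Mul(7, Pow(16, -1)), Mul(-16, Pow(4, -1))), Function('B')(Pow(Add(3, 4), Rational(1, 2)))), Function('M')(-1, 7)) = Add(Mul(Add(Mul(7, Pow(16, -1)), Mul(-16, Pow(4, -1))), Add(-2, Mul(-1, Pow(Add(3, 4), Rational(1, 2))))), 8) = Add(Mul(Add(Mul(7, Rational(1, 16)), Mul(-16, Rational(1, 4))), Add(-2, Mul(-1, Pow(7, Rational(1, 2))))), 8) = Add(Mul(Add(Rational(7, 16), -4), Add(-2, Mul(-1, Pow(7, Rational(1, 2))))), 8) = Add(Mul(Rational(-57, 16), Add(-2, Mul(-1, Pow(7, Rational(1, 2))))), 8) = Add(Add(Rational(57, 8), Mul(Rational(57, 16), Pow(7, Rational(1, 2)))), 8) = Add(Rational(121, 8), Mul(Rational(57, 16), Pow(7, Rational(1, 2))))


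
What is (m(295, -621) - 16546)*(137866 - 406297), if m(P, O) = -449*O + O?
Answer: -70238192322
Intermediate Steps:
m(P, O) = -448*O
(m(295, -621) - 16546)*(137866 - 406297) = (-448*(-621) - 16546)*(137866 - 406297) = (278208 - 16546)*(-268431) = 261662*(-268431) = -70238192322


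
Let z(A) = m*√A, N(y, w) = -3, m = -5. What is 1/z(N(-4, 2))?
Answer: I*√3/15 ≈ 0.11547*I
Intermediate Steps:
z(A) = -5*√A
1/z(N(-4, 2)) = 1/(-5*I*√3) = I*√3/15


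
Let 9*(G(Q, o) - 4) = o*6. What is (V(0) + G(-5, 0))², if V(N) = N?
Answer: 16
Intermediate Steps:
G(Q, o) = 4 + 2*o/3 (G(Q, o) = 4 + (o*6)/9 = 4 + (6*o)/9 = 4 + 2*o/3)
(V(0) + G(-5, 0))² = (0 + (4 + (⅔)*0))² = (0 + (4 + 0))² = (0 + 4)² = 4² = 16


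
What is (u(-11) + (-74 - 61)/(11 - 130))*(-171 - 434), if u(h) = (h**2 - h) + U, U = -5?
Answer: -9225040/119 ≈ -77521.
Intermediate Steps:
u(h) = -5 + h**2 - h (u(h) = (h**2 - h) - 5 = -5 + h**2 - h)
(u(-11) + (-74 - 61)/(11 - 130))*(-171 - 434) = ((-5 + (-11)**2 - 1*(-11)) + (-74 - 61)/(11 - 130))*(-171 - 434) = ((-5 + 121 + 11) - 135/(-119))*(-605) = (127 - 135*(-1/119))*(-605) = (127 + 135/119)*(-605) = (15248/119)*(-605) = -9225040/119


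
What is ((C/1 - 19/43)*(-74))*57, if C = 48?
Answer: -8625810/43 ≈ -2.0060e+5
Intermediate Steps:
((C/1 - 19/43)*(-74))*57 = ((48/1 - 19/43)*(-74))*57 = ((48*1 - 19*1/43)*(-74))*57 = ((48 - 19/43)*(-74))*57 = ((2045/43)*(-74))*57 = -151330/43*57 = -8625810/43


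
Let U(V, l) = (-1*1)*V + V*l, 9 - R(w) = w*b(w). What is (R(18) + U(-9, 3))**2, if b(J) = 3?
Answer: 3969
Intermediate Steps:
R(w) = 9 - 3*w (R(w) = 9 - w*3 = 9 - 3*w)
U(V, l) = -V + V*l
(R(18) + U(-9, 3))**2 = ((9 - 3*18) - 9*(-1 + 3))**2 = ((9 - 54) - 9*2)**2 = (-45 - 18)**2 = (-63)**2 = 3969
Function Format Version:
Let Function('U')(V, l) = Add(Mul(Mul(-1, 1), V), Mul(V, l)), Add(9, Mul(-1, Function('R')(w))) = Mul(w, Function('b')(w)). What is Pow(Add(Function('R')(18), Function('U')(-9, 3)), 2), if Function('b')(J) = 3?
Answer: 3969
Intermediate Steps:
Function('R')(w) = Add(9, Mul(-3, w)) (Function('R')(w) = Add(9, Mul(-1, Mul(w, 3))) = Add(9, Mul(-1, Mul(3, w))) = Add(9, Mul(-3, w)))
Function('U')(V, l) = Add(Mul(-1, V), Mul(V, l))
Pow(Add(Function('R')(18), Function('U')(-9, 3)), 2) = Pow(Add(Add(9, Mul(-3, 18)), Mul(-9, Add(-1, 3))), 2) = Pow(Add(Add(9, -54), Mul(-9, 2)), 2) = Pow(Add(-45, -18), 2) = Pow(-63, 2) = 3969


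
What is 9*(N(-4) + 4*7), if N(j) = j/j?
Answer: 261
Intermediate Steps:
N(j) = 1
9*(N(-4) + 4*7) = 9*(1 + 4*7) = 9*(1 + 28) = 9*29 = 261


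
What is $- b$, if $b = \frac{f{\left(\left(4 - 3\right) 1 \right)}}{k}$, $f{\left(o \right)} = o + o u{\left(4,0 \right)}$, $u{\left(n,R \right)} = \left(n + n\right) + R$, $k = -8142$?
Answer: $\frac{3}{2714} \approx 0.0011054$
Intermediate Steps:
$u{\left(n,R \right)} = R + 2 n$ ($u{\left(n,R \right)} = 2 n + R = R + 2 n$)
$f{\left(o \right)} = 9 o$ ($f{\left(o \right)} = o + o \left(0 + 2 \cdot 4\right) = o + o \left(0 + 8\right) = o + o 8 = o + 8 o = 9 o$)
$b = - \frac{3}{2714}$ ($b = \frac{9 \left(4 - 3\right) 1}{-8142} = 9 \cdot 1 \cdot 1 \left(- \frac{1}{8142}\right) = 9 \cdot 1 \left(- \frac{1}{8142}\right) = 9 \left(- \frac{1}{8142}\right) = - \frac{3}{2714} \approx -0.0011054$)
$- b = \left(-1\right) \left(- \frac{3}{2714}\right) = \frac{3}{2714}$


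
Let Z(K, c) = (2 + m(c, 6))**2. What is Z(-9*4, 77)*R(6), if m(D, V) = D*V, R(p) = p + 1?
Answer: 1507072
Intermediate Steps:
R(p) = 1 + p
Z(K, c) = (2 + 6*c)**2 (Z(K, c) = (2 + c*6)**2 = (2 + 6*c)**2)
Z(-9*4, 77)*R(6) = (4*(1 + 3*77)**2)*(1 + 6) = (4*(1 + 231)**2)*7 = (4*232**2)*7 = (4*53824)*7 = 215296*7 = 1507072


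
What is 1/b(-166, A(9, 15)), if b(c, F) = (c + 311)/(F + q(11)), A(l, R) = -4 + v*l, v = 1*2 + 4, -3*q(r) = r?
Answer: 139/435 ≈ 0.31954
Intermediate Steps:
q(r) = -r/3
v = 6 (v = 2 + 4 = 6)
A(l, R) = -4 + 6*l
b(c, F) = (311 + c)/(-11/3 + F) (b(c, F) = (c + 311)/(F - 1/3*11) = (311 + c)/(F - 11/3) = (311 + c)/(-11/3 + F))
1/b(-166, A(9, 15)) = 1/(3*(311 - 166)/(-11 + 3*(-4 + 6*9))) = 1/(3*145/(-11 + 3*(-4 + 54))) = 1/(3*145/(-11 + 3*50)) = 1/(3*145/(-11 + 150)) = 1/(3*145/139) = 1/(3*(1/139)*145) = 1/(435/139) = 139/435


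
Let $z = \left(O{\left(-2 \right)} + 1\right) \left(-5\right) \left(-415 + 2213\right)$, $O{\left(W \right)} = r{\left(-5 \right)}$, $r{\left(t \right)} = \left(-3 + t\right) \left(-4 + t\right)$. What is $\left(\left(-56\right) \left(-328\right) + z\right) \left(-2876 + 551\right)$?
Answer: $1483122150$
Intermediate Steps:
$r{\left(t \right)} = \left(-4 + t\right) \left(-3 + t\right)$
$O{\left(W \right)} = 72$ ($O{\left(W \right)} = 12 + \left(-5\right)^{2} - -35 = 12 + 25 + 35 = 72$)
$z = -656270$ ($z = \left(72 + 1\right) \left(-5\right) \left(-415 + 2213\right) = 73 \left(-5\right) 1798 = \left(-365\right) 1798 = -656270$)
$\left(\left(-56\right) \left(-328\right) + z\right) \left(-2876 + 551\right) = \left(\left(-56\right) \left(-328\right) - 656270\right) \left(-2876 + 551\right) = \left(18368 - 656270\right) \left(-2325\right) = \left(-637902\right) \left(-2325\right) = 1483122150$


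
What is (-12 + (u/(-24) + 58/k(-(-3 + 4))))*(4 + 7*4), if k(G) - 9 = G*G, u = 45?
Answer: -1292/5 ≈ -258.40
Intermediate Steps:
k(G) = 9 + G**2 (k(G) = 9 + G*G = 9 + G**2)
(-12 + (u/(-24) + 58/k(-(-3 + 4))))*(4 + 7*4) = (-12 + (45/(-24) + 58/(9 + (-(-3 + 4))**2)))*(4 + 7*4) = (-12 + (45*(-1/24) + 58/(9 + (-1*1)**2)))*(4 + 28) = (-12 + (-15/8 + 58/(9 + (-1)**2)))*32 = (-12 + (-15/8 + 58/(9 + 1)))*32 = (-12 + (-15/8 + 58/10))*32 = (-12 + (-15/8 + 58*(1/10)))*32 = (-12 + (-15/8 + 29/5))*32 = (-12 + 157/40)*32 = -323/40*32 = -1292/5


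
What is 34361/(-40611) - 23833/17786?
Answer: -1579026709/722307246 ≈ -2.1861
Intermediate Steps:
34361/(-40611) - 23833/17786 = 34361*(-1/40611) - 23833*1/17786 = -34361/40611 - 23833/17786 = -1579026709/722307246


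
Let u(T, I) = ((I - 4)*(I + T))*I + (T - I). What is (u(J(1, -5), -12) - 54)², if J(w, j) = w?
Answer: 4635409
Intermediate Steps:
u(T, I) = T - I + I*(-4 + I)*(I + T) (u(T, I) = ((-4 + I)*(I + T))*I + (T - I) = I*(-4 + I)*(I + T) + (T - I) = T - I + I*(-4 + I)*(I + T))
(u(J(1, -5), -12) - 54)² = ((1 + (-12)³ - 1*(-12) - 4*(-12)² + 1*(-12)² - 4*(-12)*1) - 54)² = ((1 - 1728 + 12 - 4*144 + 1*144 + 48) - 54)² = ((1 - 1728 + 12 - 576 + 144 + 48) - 54)² = (-2099 - 54)² = (-2153)² = 4635409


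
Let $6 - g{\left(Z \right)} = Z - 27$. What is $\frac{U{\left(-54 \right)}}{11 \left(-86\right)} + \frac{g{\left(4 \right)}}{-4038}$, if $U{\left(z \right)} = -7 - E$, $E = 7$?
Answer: $\frac{14549}{1909974} \approx 0.0076174$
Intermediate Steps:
$U{\left(z \right)} = -14$ ($U{\left(z \right)} = -7 - 7 = -14$)
$g{\left(Z \right)} = 33 - Z$ ($g{\left(Z \right)} = 6 - \left(Z - 27\right) = 6 - \left(-27 + Z\right) = 33 - Z$)
$\frac{U{\left(-54 \right)}}{11 \left(-86\right)} + \frac{g{\left(4 \right)}}{-4038} = - \frac{14}{11 \left(-86\right)} + \frac{33 - 4}{-4038} = - \frac{14}{-946} + \left(33 - 4\right) \left(- \frac{1}{4038}\right) = \left(-14\right) \left(- \frac{1}{946}\right) + 29 \left(- \frac{1}{4038}\right) = \frac{7}{473} - \frac{29}{4038} = \frac{14549}{1909974}$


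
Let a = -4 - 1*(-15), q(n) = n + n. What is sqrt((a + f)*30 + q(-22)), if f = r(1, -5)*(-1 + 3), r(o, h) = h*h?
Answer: sqrt(1786) ≈ 42.261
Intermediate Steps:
r(o, h) = h**2
f = 50 (f = (-5)**2*(-1 + 3) = 25*2 = 50)
q(n) = 2*n
a = 11 (a = -4 + 15 = 11)
sqrt((a + f)*30 + q(-22)) = sqrt((11 + 50)*30 + 2*(-22)) = sqrt(61*30 - 44) = sqrt(1830 - 44) = sqrt(1786)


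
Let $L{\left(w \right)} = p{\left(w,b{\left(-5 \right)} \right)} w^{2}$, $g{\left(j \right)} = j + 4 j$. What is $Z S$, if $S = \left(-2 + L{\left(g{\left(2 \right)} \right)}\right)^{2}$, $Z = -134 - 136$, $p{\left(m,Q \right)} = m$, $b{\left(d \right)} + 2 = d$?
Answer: $-268921080$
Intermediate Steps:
$b{\left(d \right)} = -2 + d$
$g{\left(j \right)} = 5 j$
$Z = -270$ ($Z = -134 - 136 = -270$)
$L{\left(w \right)} = w^{3}$ ($L{\left(w \right)} = w w^{2} = w^{3}$)
$S = 996004$ ($S = \left(-2 + \left(5 \cdot 2\right)^{3}\right)^{2} = \left(-2 + 10^{3}\right)^{2} = \left(-2 + 1000\right)^{2} = 998^{2} = 996004$)
$Z S = \left(-270\right) 996004 = -268921080$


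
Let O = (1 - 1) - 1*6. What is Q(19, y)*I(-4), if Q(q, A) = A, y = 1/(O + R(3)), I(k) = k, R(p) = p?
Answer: 4/3 ≈ 1.3333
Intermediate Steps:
O = -6 (O = 0 - 6 = -6)
y = -⅓ (y = 1/(-6 + 3) = 1/(-3) = -⅓ ≈ -0.33333)
Q(19, y)*I(-4) = -⅓*(-4) = 4/3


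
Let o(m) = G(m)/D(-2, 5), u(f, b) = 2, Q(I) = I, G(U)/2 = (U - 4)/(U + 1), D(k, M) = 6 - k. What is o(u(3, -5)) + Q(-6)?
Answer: -37/6 ≈ -6.1667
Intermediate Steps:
G(U) = 2*(-4 + U)/(1 + U) (G(U) = 2*((U - 4)/(U + 1)) = 2*((-4 + U)/(1 + U)) = 2*(-4 + U)/(1 + U))
o(m) = (-4 + m)/(4*(1 + m)) (o(m) = (2*(-4 + m)/(1 + m))/(6 - 1*(-2)) = (2*(-4 + m)/(1 + m))/(6 + 2) = (2*(-4 + m)/(1 + m))/8 = (2*(-4 + m)/(1 + m))*(⅛) = (-4 + m)/(4*(1 + m)))
o(u(3, -5)) + Q(-6) = (-4 + 2)/(4*(1 + 2)) - 6 = (¼)*(-2)/3 - 6 = (¼)*(⅓)*(-2) - 6 = -⅙ - 6 = -37/6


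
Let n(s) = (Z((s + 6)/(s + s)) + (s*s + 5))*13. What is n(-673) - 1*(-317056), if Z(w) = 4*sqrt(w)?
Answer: 6205198 + 26*sqrt(897782)/673 ≈ 6.2052e+6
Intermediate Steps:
n(s) = 65 + 13*s**2 + 26*sqrt(2)*sqrt((6 + s)/s) (n(s) = (4*sqrt((s + 6)/(s + s)) + (s*s + 5))*13 = (4*sqrt((6 + s)/((2*s))) + (s**2 + 5))*13 = (4*sqrt((6 + s)*(1/(2*s))) + (5 + s**2))*13 = (4*sqrt((6 + s)/(2*s)) + (5 + s**2))*13 = (4*(sqrt(2)*sqrt((6 + s)/s)/2) + (5 + s**2))*13 = (2*sqrt(2)*sqrt((6 + s)/s) + (5 + s**2))*13 = (5 + s**2 + 2*sqrt(2)*sqrt((6 + s)/s))*13 = 65 + 13*s**2 + 26*sqrt(2)*sqrt((6 + s)/s))
n(-673) - 1*(-317056) = (65 + 13*(-673)**2 + 26*sqrt(2)*sqrt((6 - 673)/(-673))) - 1*(-317056) = (65 + 13*452929 + 26*sqrt(2)*sqrt(-1/673*(-667))) + 317056 = (65 + 5888077 + 26*sqrt(2)*sqrt(667/673)) + 317056 = (65 + 5888077 + 26*sqrt(2)*(sqrt(448891)/673)) + 317056 = (65 + 5888077 + 26*sqrt(897782)/673) + 317056 = (5888142 + 26*sqrt(897782)/673) + 317056 = 6205198 + 26*sqrt(897782)/673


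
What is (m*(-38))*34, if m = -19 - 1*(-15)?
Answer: 5168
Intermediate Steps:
m = -4 (m = -19 + 15 = -4)
(m*(-38))*34 = -4*(-38)*34 = 152*34 = 5168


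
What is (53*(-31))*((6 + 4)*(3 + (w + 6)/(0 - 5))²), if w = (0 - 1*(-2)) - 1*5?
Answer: -473184/5 ≈ -94637.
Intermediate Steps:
w = -3 (w = (0 + 2) - 5 = 2 - 5 = -3)
(53*(-31))*((6 + 4)*(3 + (w + 6)/(0 - 5))²) = (53*(-31))*((6 + 4)*(3 + (-3 + 6)/(0 - 5))²) = -16430*(3 + 3/(-5))² = -16430*(3 + 3*(-⅕))² = -16430*(3 - ⅗)² = -16430*(12/5)² = -16430*144/25 = -1643*288/5 = -473184/5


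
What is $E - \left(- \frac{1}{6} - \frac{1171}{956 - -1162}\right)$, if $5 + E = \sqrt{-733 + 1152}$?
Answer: $- \frac{1511}{353} + \sqrt{419} \approx 16.189$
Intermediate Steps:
$E = -5 + \sqrt{419}$ ($E = -5 + \sqrt{-733 + 1152} = -5 + \sqrt{419} \approx 15.469$)
$E - \left(- \frac{1}{6} - \frac{1171}{956 - -1162}\right) = \left(-5 + \sqrt{419}\right) - \left(- \frac{1}{6} - \frac{1171}{956 - -1162}\right) = \left(-5 + \sqrt{419}\right) - \left(- \frac{1}{6} - \frac{1171}{956 + 1162}\right) = \left(-5 + \sqrt{419}\right) + \left(\frac{1}{6} + \frac{1171}{2118}\right) = \left(-5 + \sqrt{419}\right) + \frac{254}{353} = - \frac{1511}{353} + \sqrt{419}$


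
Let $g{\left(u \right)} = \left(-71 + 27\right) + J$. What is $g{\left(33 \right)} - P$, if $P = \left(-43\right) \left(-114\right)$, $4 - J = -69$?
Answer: $-4873$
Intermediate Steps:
$J = 73$ ($J = 4 - -69 = 4 + 69 = 73$)
$P = 4902$
$g{\left(u \right)} = 29$ ($g{\left(u \right)} = \left(-71 + 27\right) + 73 = -44 + 73 = 29$)
$g{\left(33 \right)} - P = 29 - 4902 = -4873$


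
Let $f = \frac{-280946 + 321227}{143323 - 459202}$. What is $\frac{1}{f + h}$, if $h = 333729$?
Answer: $\frac{105293}{35139314170} \approx 2.9964 \cdot 10^{-6}$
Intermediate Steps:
$f = - \frac{13427}{105293}$ ($f = \frac{40281}{-315879} = 40281 \left(- \frac{1}{315879}\right) = - \frac{13427}{105293} \approx -0.12752$)
$\frac{1}{f + h} = \frac{1}{- \frac{13427}{105293} + 333729} = \frac{1}{\frac{35139314170}{105293}} = \frac{105293}{35139314170}$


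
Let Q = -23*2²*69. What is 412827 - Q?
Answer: 419175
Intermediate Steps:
Q = -6348 (Q = -23*4*69 = -92*69 = -6348)
412827 - Q = 412827 - 1*(-6348) = 412827 + 6348 = 419175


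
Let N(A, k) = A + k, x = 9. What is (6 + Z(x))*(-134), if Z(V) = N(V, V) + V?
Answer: -4422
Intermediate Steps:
Z(V) = 3*V (Z(V) = (V + V) + V = 2*V + V = 3*V)
(6 + Z(x))*(-134) = (6 + 3*9)*(-134) = (6 + 27)*(-134) = 33*(-134) = -4422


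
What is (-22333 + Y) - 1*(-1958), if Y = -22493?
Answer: -42868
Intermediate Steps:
(-22333 + Y) - 1*(-1958) = (-22333 - 22493) - 1*(-1958) = -44826 + 1958 = -42868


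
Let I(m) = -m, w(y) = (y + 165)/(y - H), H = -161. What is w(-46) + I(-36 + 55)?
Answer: -2066/115 ≈ -17.965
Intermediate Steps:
w(y) = (165 + y)/(161 + y) (w(y) = (y + 165)/(y - 1*(-161)) = (165 + y)/(y + 161) = (165 + y)/(161 + y))
w(-46) + I(-36 + 55) = (165 - 46)/(161 - 46) - (-36 + 55) = 119/115 - 1*19 = (1/115)*119 - 19 = 119/115 - 19 = -2066/115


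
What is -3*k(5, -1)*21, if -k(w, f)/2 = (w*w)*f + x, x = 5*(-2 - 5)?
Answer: -7560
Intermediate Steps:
x = -35 (x = 5*(-7) = -35)
k(w, f) = 70 - 2*f*w**2 (k(w, f) = -2*((w*w)*f - 35) = -2*(w**2*f - 35) = -2*(f*w**2 - 35) = -2*(-35 + f*w**2) = 70 - 2*f*w**2)
-3*k(5, -1)*21 = -3*(70 - 2*(-1)*5**2)*21 = -3*(70 - 2*(-1)*25)*21 = -3*(70 + 50)*21 = -3*120*21 = -360*21 = -7560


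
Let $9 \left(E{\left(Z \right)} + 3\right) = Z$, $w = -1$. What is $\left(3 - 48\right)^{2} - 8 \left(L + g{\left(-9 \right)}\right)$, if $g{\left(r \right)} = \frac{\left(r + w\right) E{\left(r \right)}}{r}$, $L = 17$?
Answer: $\frac{17321}{9} \approx 1924.6$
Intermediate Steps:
$E{\left(Z \right)} = -3 + \frac{Z}{9}$
$g{\left(r \right)} = \frac{\left(-1 + r\right) \left(-3 + \frac{r}{9}\right)}{r}$ ($g{\left(r \right)} = \frac{\left(r - 1\right) \left(-3 + \frac{r}{9}\right)}{r} = \frac{\left(-1 + r\right) \left(-3 + \frac{r}{9}\right)}{r}$)
$\left(3 - 48\right)^{2} - 8 \left(L + g{\left(-9 \right)}\right) = \left(3 - 48\right)^{2} - 8 \left(17 + \frac{\left(-1 - 9\right) \left(-27 - 9\right)}{9 \left(-9\right)}\right) = \left(-45\right)^{2} - 8 \left(17 + \frac{1}{9} \left(- \frac{1}{9}\right) \left(-10\right) \left(-36\right)\right) = 2025 - 8 \left(17 - \frac{40}{9}\right) = 2025 - \frac{904}{9} = \frac{17321}{9}$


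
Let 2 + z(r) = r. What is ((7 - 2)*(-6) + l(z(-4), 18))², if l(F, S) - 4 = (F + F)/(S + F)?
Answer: 729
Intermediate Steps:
z(r) = -2 + r
l(F, S) = 4 + 2*F/(F + S) (l(F, S) = 4 + (F + F)/(S + F) = 4 + (2*F)/(F + S) = 4 + 2*F/(F + S))
((7 - 2)*(-6) + l(z(-4), 18))² = ((7 - 2)*(-6) + 2*(2*18 + 3*(-2 - 4))/((-2 - 4) + 18))² = (5*(-6) + 2*(36 + 3*(-6))/(-6 + 18))² = (-30 + 2*(36 - 18)/12)² = (-30 + 2*(1/12)*18)² = (-30 + 3)² = (-27)² = 729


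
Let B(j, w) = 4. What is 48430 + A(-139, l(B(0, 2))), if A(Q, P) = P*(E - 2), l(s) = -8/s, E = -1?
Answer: 48436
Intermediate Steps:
A(Q, P) = -3*P (A(Q, P) = P*(-1 - 2) = P*(-3) = -3*P)
48430 + A(-139, l(B(0, 2))) = 48430 - (-24)/4 = 48430 - 3*(-2) = 48430 + 6 = 48436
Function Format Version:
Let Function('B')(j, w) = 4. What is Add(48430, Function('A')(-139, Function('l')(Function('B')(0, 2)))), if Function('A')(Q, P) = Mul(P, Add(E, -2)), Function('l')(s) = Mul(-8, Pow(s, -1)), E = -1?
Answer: 48436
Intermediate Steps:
Function('A')(Q, P) = Mul(-3, P) (Function('A')(Q, P) = Mul(P, Add(-1, -2)) = Mul(P, -3) = Mul(-3, P))
Add(48430, Function('A')(-139, Function('l')(Function('B')(0, 2)))) = Add(48430, Mul(-3, Mul(-8, Pow(4, -1)))) = Add(48430, Mul(-3, Mul(-8, Rational(1, 4)))) = Add(48430, Mul(-3, -2)) = Add(48430, 6) = 48436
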